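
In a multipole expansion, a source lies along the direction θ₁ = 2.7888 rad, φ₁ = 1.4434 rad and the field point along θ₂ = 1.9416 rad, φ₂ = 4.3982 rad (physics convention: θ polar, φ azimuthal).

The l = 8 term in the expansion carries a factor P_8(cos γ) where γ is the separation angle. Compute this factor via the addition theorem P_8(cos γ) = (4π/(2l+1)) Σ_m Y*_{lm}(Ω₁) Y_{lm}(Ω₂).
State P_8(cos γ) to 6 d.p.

0.267966

Summing Y*_{l m}(θ₁,φ₁)·Y_{l m}(θ₂,φ₂) over m ∈ [−8, 8]; prefactor 4π/(2·8+1) = 0.739198:
  m=-8: (0.000055, -0.000089) × (-0.237501, 0.172468) = (0.000002, 0.000031)  (running Σ = (0.000002, 0.000031))
  m=-7: (0.000885, 0.000714) × (-0.369230, -0.268379) = (-0.000135, -0.000501)  (running Σ = (-0.000133, -0.000471))
  m=-6: (-0.005644, 0.005412) × (0.073976, -0.227535) = (0.000814, 0.001685)  (running Σ = (0.000681, 0.001214))
  m=-5: (-0.022818, -0.030841) × (-0.213540, -0.000032) = (0.004872, 0.006586)  (running Σ = (0.005553, 0.007800))
  m=-4: (0.119998, -0.067057) × (-0.101987, -0.314009) = (-0.033295, -0.030842)  (running Σ = (-0.027742, -0.023041))
  m=-3: (0.130486, 0.324629) × (-0.053580, 0.038921) = (-0.019626, -0.012315)  (running Σ = (-0.047368, -0.035356))
  m=-2: (-0.552301, 0.143849) × (-0.270044, -0.196223) = (0.177372, 0.069529)  (running Σ = (0.130004, 0.034172))
  m=-1: (-0.050991, -0.398089) × (-0.000698, 0.002147) = (0.000890, 0.000168)  (running Σ = (0.130894, 0.034341))
  m=0: (-0.305824, -0.000000) × (-0.329345, 0.000000) = (0.100722, 0.000000)  (running Σ = (0.231615, 0.034341))
  m=1: (0.050991, -0.398089) × (0.000698, 0.002147) = (0.000890, -0.000168)  (running Σ = (0.232506, 0.034172))
  m=2: (-0.552301, -0.143849) × (-0.270044, 0.196223) = (0.177372, -0.069529)  (running Σ = (0.409878, -0.035356))
  m=3: (-0.130486, 0.324629) × (0.053580, 0.038921) = (-0.019626, 0.012315)  (running Σ = (0.390251, -0.023041))
  m=4: (0.119998, 0.067057) × (-0.101987, 0.314009) = (-0.033295, 0.030842)  (running Σ = (0.356957, 0.007800))
  m=5: (0.022818, -0.030841) × (0.213540, -0.000032) = (0.004872, -0.006586)  (running Σ = (0.361828, 0.001214))
  m=6: (-0.005644, -0.005412) × (0.073976, 0.227535) = (0.000814, -0.001685)  (running Σ = (0.362642, -0.000471))
  m=7: (-0.000885, 0.000714) × (0.369230, -0.268379) = (-0.000135, 0.000501)  (running Σ = (0.362507, 0.000031))
  m=8: (0.000055, 0.000089) × (-0.237501, -0.172468) = (0.000002, -0.000031)  (running Σ = (0.362509, 0.000000))
Total Σ_m = (0.362509, 0.000000). Multiply by 0.739198: (0.267966, 0.000000). P_8(cos γ) = 0.267966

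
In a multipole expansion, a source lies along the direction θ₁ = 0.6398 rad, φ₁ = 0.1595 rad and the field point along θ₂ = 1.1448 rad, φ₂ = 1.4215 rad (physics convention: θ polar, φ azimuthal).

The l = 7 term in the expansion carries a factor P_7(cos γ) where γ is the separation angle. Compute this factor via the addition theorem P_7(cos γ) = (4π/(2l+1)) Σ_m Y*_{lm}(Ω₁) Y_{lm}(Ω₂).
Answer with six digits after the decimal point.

0.216606

Summing Y*_{l m}(θ₁,φ₁)·Y_{l m}(θ₂,φ₂) over m ∈ [−7, 7]; prefactor 4π/(2·7+1) = 0.837758:
  term(m=-7) = -0.002916-0.001955i   from Y*(Ω₁)=+0.005933+0.012149i, Y(Ω₂)=-0.224588+0.130303i
  term(m=-6) = +0.008339-0.028785i   from Y*(Ω₁)=+0.039153+0.055568i, Y(Ω₂)=-0.275500-0.344179i
  term(m=-5) = +0.057445-0.001541i   from Y*(Ω₁)=+0.143214+0.146723i, Y(Ω₂)=+0.190327-0.205748i
  term(m=-4) = -0.021506-0.061656i   from Y*(Ω₁)=+0.322430+0.239062i, Y(Ω₂)=-0.134527-0.091480i
  term(m=-3) = +0.127344-0.095688i   from Y*(Ω₁)=+0.412773+0.214108i, Y(Ω₂)=+0.148349-0.308768i
  term(m=-2) = -0.002594-0.001842i   from Y*(Ω₁)=+0.145877+0.048180i, Y(Ω₂)=-0.019793-0.006092i
  term(m=-1) = -0.034088+0.106860i   from Y*(Ω₁)=-0.330829-0.053219i, Y(Ω₂)=+0.049790-0.331017i
  term(m=+0) = -0.005494-0.000000i   from Y*(Ω₁)=-0.271191-0.000000i, Y(Ω₂)=+0.020260+0.000000i
  term(m=+1) = -0.034088-0.106860i   from Y*(Ω₁)=+0.330829-0.053219i, Y(Ω₂)=-0.049790-0.331017i
  term(m=+2) = -0.002594+0.001842i   from Y*(Ω₁)=+0.145877-0.048180i, Y(Ω₂)=-0.019793+0.006092i
  term(m=+3) = +0.127344+0.095688i   from Y*(Ω₁)=-0.412773+0.214108i, Y(Ω₂)=-0.148349-0.308768i
  term(m=+4) = -0.021506+0.061656i   from Y*(Ω₁)=+0.322430-0.239062i, Y(Ω₂)=-0.134527+0.091480i
  term(m=+5) = +0.057445+0.001541i   from Y*(Ω₁)=-0.143214+0.146723i, Y(Ω₂)=-0.190327-0.205748i
  term(m=+6) = +0.008339+0.028785i   from Y*(Ω₁)=+0.039153-0.055568i, Y(Ω₂)=-0.275500+0.344179i
  term(m=+7) = -0.002916+0.001955i   from Y*(Ω₁)=-0.005933+0.012149i, Y(Ω₂)=+0.224588+0.130303i
Total Σ_m = +0.258554-0.000000i. Multiply by 0.837758: +0.216606-0.000000i. P_7(cos γ) = 0.216606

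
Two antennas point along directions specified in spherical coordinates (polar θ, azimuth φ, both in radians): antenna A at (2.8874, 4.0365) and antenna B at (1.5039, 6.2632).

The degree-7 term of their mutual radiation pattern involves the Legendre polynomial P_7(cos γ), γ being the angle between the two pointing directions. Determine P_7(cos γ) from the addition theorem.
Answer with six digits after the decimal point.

Addition theorem: P_7(cos γ) = (4π/15) Σ_m Y*_{lm}(Ω₁) Y_{lm}(Ω₂), m = −7…7:
  [-7]  conj(Y_{7,-7})(Ω₁) = -0.000032+0.000001i ; Y_{7,-7}(Ω₂) = +0.487454+0.068642i ; Δ = -0.000016-0.000002i
  [-6]  conj(Y_{7,-6})(Ω₁) = -0.000280+0.000363i ; Y_{7,-6}(Ω₂) = +0.122513+0.014762i ; Δ = -0.000040+0.000040i
  [-5]  conj(Y_{7,-5})(Ω₁) = +0.000972+0.004008i ; Y_{7,-5}(Ω₂) = -0.340061-0.034095i ; Δ = -0.000194-0.001396i
  [-4]  conj(Y_{7,-4})(Ω₁) = +0.023605+0.011056i ; Y_{7,-4}(Ω₂) = -0.142574-0.011422i ; Δ = -0.003239-0.001846i
  [-3]  conj(Y_{7,-3})(Ω₁) = +0.105241-0.051732i ; Y_{7,-3}(Ω₂) = +0.297047+0.017831i ; Δ = +0.032184-0.013490i
  [-2]  conj(Y_{7,-2})(Ω₁) = +0.077900-0.349972i ; Y_{7,-2}(Ω₂) = +0.150971+0.006038i ; Δ = +0.013874-0.052365i
  [-1]  conj(Y_{7,-1})(Ω₁) = -0.399331-0.497990i ; Y_{7,-1}(Ω₂) = -0.280782-0.005612i ; Δ = +0.109330+0.142068i
  [+0]  conj(Y_{7,0})(Ω₁) = -0.304549-0.000000i ; Y_{7,0}(Ω₂) = -0.153398+0.000000i ; Δ = +0.046717+0.000000i
  [+1]  conj(Y_{7,1})(Ω₁) = +0.399331-0.497990i ; Y_{7,1}(Ω₂) = +0.280782-0.005612i ; Δ = +0.109330-0.142068i
  [+2]  conj(Y_{7,2})(Ω₁) = +0.077900+0.349972i ; Y_{7,2}(Ω₂) = +0.150971-0.006038i ; Δ = +0.013874+0.052365i
  [+3]  conj(Y_{7,3})(Ω₁) = -0.105241-0.051732i ; Y_{7,3}(Ω₂) = -0.297047+0.017831i ; Δ = +0.032184+0.013490i
  [+4]  conj(Y_{7,4})(Ω₁) = +0.023605-0.011056i ; Y_{7,4}(Ω₂) = -0.142574+0.011422i ; Δ = -0.003239+0.001846i
  [+5]  conj(Y_{7,5})(Ω₁) = -0.000972+0.004008i ; Y_{7,5}(Ω₂) = +0.340061-0.034095i ; Δ = -0.000194+0.001396i
  [+6]  conj(Y_{7,6})(Ω₁) = -0.000280-0.000363i ; Y_{7,6}(Ω₂) = +0.122513-0.014762i ; Δ = -0.000040-0.000040i
  [+7]  conj(Y_{7,7})(Ω₁) = +0.000032+0.000001i ; Y_{7,7}(Ω₂) = -0.487454+0.068642i ; Δ = -0.000016+0.000002i
Accumulated sum +0.350516-0.000000i; after 4π/(2l+1) scaling, +0.293648-0.000000i ⇒ P_7 = 0.293648

0.293648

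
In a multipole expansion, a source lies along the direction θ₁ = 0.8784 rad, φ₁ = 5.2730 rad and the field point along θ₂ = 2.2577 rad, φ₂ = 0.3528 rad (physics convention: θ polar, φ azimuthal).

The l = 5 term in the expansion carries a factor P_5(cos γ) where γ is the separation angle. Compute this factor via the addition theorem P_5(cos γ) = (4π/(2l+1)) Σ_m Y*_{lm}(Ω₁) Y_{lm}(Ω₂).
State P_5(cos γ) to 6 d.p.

-0.346570

Summing Y*_{l m}(θ₁,φ₁)·Y_{l m}(θ₂,φ₂) over m ∈ [−5, 5]; prefactor 4π/(2·5+1) = 1.142397:
  m=-5: (0.041647, 0.118283) × (-0.024629, -0.125887) = (0.013865, -0.008156)  (running Σ = (0.013865, -0.008156))
  m=-4: (-0.204661, 0.257454) × (-0.052870, 0.328453) = (-0.073741, -0.080833)  (running Σ = (-0.059877, -0.088989))
  m=-3: (-0.418285, -0.046637) × (0.205360, -0.365079) = (-0.102925, 0.143130)  (running Σ = (-0.162802, 0.054141))
  m=-2: (-0.062009, -0.128508) × (-0.100965, 0.086013) = (0.017314, 0.007641)  (running Σ = (-0.145488, 0.061782))
  m=-1: (-0.159617, 0.254248) × (-0.286752, 0.105583) = (0.018926, -0.089759)  (running Σ = (-0.126562, -0.027977))
  m=0: (-0.228762, -0.000000) × (0.219649, 0.000000) = (-0.050247, -0.000000)  (running Σ = (-0.176809, -0.027977))
  m=1: (0.159617, 0.254248) × (0.286752, 0.105583) = (0.018926, 0.089759)  (running Σ = (-0.157883, 0.061782))
  m=2: (-0.062009, 0.128508) × (-0.100965, -0.086013) = (0.017314, -0.007641)  (running Σ = (-0.140569, 0.054141))
  m=3: (0.418285, -0.046637) × (-0.205360, -0.365079) = (-0.102925, -0.143130)  (running Σ = (-0.243494, -0.088989))
  m=4: (-0.204661, -0.257454) × (-0.052870, -0.328453) = (-0.073741, 0.080833)  (running Σ = (-0.317235, -0.008156))
  m=5: (-0.041647, 0.118283) × (0.024629, -0.125887) = (0.013865, 0.008156)  (running Σ = (-0.303371, 0.000000))
Total Σ_m = (-0.303371, 0.000000). Multiply by 1.142397: (-0.346570, 0.000000). P_5(cos γ) = -0.346570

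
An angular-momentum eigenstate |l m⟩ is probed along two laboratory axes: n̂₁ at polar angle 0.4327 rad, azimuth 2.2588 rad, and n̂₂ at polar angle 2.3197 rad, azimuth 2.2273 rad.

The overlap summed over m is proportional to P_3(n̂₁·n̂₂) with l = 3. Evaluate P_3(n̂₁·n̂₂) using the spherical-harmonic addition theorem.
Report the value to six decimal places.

Term-by-term m-sum for l=3 (normalisation 4π/7 = 1.795196):
  m=-3: Y*=+0.027096+0.014565i  Y=+0.151078-0.063646i  product +0.005021+0.000476i
  m=-2: Y*=-0.031577-0.160051i  Y=+0.095163-0.360938i  product -0.060774-0.003834i
  m=-1: Y*=-0.268557+0.326717i  Y=-0.190374-0.247072i  product +0.131849+0.004155i
  m=+0: Y*=+0.379721-0.000000i  Y=+0.173356+0.000000i  product +0.065827+0.000000i
  m=+1: Y*=+0.268557+0.326717i  Y=+0.190374-0.247072i  product +0.131849-0.004155i
  m=+2: Y*=-0.031577+0.160051i  Y=+0.095163+0.360938i  product -0.060774+0.003834i
  m=+3: Y*=-0.027096+0.014565i  Y=-0.151078-0.063646i  product +0.005021-0.000476i
Accumulated sum +0.218019+0.000000i; after 4π/(2l+1) scaling, +0.391387+0.000000i ⇒ P_3 = 0.391387

0.391387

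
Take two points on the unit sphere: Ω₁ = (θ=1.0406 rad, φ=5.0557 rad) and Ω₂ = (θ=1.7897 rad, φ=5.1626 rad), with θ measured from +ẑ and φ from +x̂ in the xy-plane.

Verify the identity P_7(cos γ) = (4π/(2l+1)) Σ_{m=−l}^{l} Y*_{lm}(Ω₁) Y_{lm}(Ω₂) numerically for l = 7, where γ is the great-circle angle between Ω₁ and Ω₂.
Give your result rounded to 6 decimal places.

Addition theorem: P_7(cos γ) = (4π/15) Σ_m Y*_{lm}(Ω₁) Y_{lm}(Ω₂), m = −7…7:
  m=-7: Y*=-0.11971 - 0.13153j  Y=0.00417 + 0.42224j  product 0.05504 - 0.05110j
  m=-6: Y*=0.18326 - 0.34434j  Y=-0.31796 - 0.14982j  product -0.10986 + 0.08203j
  m=-5: Y*=0.40328 + 0.05920j  Y=-0.09782 + 0.07915j  product -0.04414 + 0.02613j
  m=-4: Y*=0.01310 + 0.06542j  Y=-0.07875 - 0.33626j  product 0.02097 - 0.00956j
  m=-3: Y*=0.27563 - 0.16555j  Y=-0.02064 - 0.00462j  product -0.00645 + 0.00214j
  m=-2: Y*=0.17209 + 0.14106j  Y=0.20376 - 0.25699j  product 0.07132 - 0.01548j
  m=-1: Y*=0.08024 - 0.22448j  Y=0.00843 + 0.01743j  product 0.00459 - 0.00049j
  m=+0: Y*=0.25585 + 0.00000j  Y=0.32091 + 0.00000j  product 0.08210 + 0.00000j
  m=+1: Y*=-0.08024 - 0.22448j  Y=-0.00843 + 0.01743j  product 0.00459 + 0.00049j
  m=+2: Y*=0.17209 - 0.14106j  Y=0.20376 + 0.25699j  product 0.07132 + 0.01548j
  m=+3: Y*=-0.27563 - 0.16555j  Y=0.02064 - 0.00462j  product -0.00645 - 0.00214j
  m=+4: Y*=0.01310 - 0.06542j  Y=-0.07875 + 0.33626j  product 0.02097 + 0.00956j
  m=+5: Y*=-0.40328 + 0.05920j  Y=0.09782 + 0.07915j  product -0.04414 - 0.02613j
  m=+6: Y*=0.18326 + 0.34434j  Y=-0.31796 + 0.14982j  product -0.10986 - 0.08203j
  m=+7: Y*=0.11971 - 0.13153j  Y=-0.00417 + 0.42224j  product 0.05504 + 0.05110j
Σ over m = 0.06503 - 0.00000j; ×(4π/15) → 0.05448 - 0.00000j. Real part: 0.054478

0.054478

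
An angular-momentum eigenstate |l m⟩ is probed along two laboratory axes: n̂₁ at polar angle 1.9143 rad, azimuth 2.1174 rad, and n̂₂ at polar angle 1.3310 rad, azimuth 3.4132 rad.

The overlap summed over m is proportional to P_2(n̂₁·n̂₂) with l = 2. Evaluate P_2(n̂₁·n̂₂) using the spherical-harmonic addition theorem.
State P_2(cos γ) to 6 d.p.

Expand P_2 via completeness: Σ_{m} conj(Y_{2,m}) at Ω₁ times Y_{2,m} at Ω₂ —
  m=-2: Y*=(-0.157408, -0.304141)  Y=(0.312018, -0.188399)  product (-0.106414, -0.065242)
  m=-1: Y*=(0.127341, -0.209290)  Y=(-0.171700, 0.047817)  product (-0.011857, 0.042024)
  m=+0: Y*=(-0.208071, -0.000000)  Y=(-0.262019, 0.000000)  product (0.054518, 0.000000)
  m=+1: Y*=(-0.127341, -0.209290)  Y=(0.171700, 0.047817)  product (-0.011857, -0.042024)
  m=+2: Y*=(-0.157408, 0.304141)  Y=(0.312018, 0.188399)  product (-0.106414, 0.065242)
Total Σ_m = (-0.182023, 0.000000). Multiply by 2.513274: (-0.457475, 0.000000). P_2(cos γ) = -0.457475

-0.457475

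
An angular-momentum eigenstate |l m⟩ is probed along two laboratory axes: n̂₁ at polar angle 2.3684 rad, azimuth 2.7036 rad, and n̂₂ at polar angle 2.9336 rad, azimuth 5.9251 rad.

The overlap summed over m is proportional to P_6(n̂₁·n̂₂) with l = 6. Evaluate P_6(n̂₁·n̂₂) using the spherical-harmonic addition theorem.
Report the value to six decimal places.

Term-by-term m-sum for l=6 (normalisation 4π/13 = 0.966644):
  m=-6: Y*=-0.04884 - 0.02755j  Y=-0.00002 + 0.00003j  product 0.00000 - 0.00000j
  m=-5: Y*=-0.11551 - 0.16209j  Y=0.00013 - 0.00060j  product -0.00011 + 0.00005j
  m=-4: Y*=-0.07089 - 0.38698j  Y=0.00085 + 0.00612j  product 0.00231 - 0.00076j
  m=-3: Y*=0.10627 - 0.40466j  Y=-0.02013 - 0.03716j  product -0.01718 + 0.00420j
  m=-2: Y*=0.04455 - 0.05345j  Y=0.14680 + 0.12776j  product 0.01337 - 0.00215j
  m=-1: Y*=-0.31861 + 0.14921j  Y=-0.50867 - 0.19035j  product 0.19047 - 0.01525j
  m=+0: Y*=-0.17916 + 0.00000j  Y=0.60427 + 0.00000j  product -0.10826 + 0.00000j
  m=+1: Y*=0.31861 + 0.14921j  Y=0.50867 - 0.19035j  product 0.19047 + 0.01525j
  m=+2: Y*=0.04455 + 0.05345j  Y=0.14680 - 0.12776j  product 0.01337 + 0.00215j
  m=+3: Y*=-0.10627 - 0.40466j  Y=0.02013 - 0.03716j  product -0.01718 - 0.00420j
  m=+4: Y*=-0.07089 + 0.38698j  Y=0.00085 - 0.00612j  product 0.00231 + 0.00076j
  m=+5: Y*=0.11551 - 0.16209j  Y=-0.00013 - 0.00060j  product -0.00011 - 0.00005j
  m=+6: Y*=-0.04884 + 0.02755j  Y=-0.00002 - 0.00003j  product 0.00000 + 0.00000j
Σ over m = 0.26946 - 0.00000j; ×(4π/13) → 0.26047 - 0.00000j. Real part: 0.260472

0.260472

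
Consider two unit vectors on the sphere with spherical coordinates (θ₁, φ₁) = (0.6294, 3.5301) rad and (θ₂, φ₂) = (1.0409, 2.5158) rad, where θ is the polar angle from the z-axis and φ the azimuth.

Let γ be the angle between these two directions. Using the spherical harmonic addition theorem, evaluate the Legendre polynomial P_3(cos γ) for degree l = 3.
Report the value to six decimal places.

Expand P_3 via completeness: Σ_{m} conj(Y_{3,m}) at Ω₁ times Y_{3,m} at Ω₂ —
  term(m=-3) = -0.022700+0.002248i   from Y*(Ω₁)=-0.033555-0.078212i, Y(Ω₂)=+0.080893-0.255535i
  term(m=-2) = -0.048662+0.098763i   from Y*(Ω₁)=+0.204120+0.200726i, Y(Ω₂)=+0.120691+0.365162i
  term(m=-1) = +0.017623+0.028330i   from Y*(Ω₁)=-0.399210-0.163401i, Y(Ω₂)=-0.062689-0.045305i
  term(m=+0) = -0.026210+0.000000i   from Y*(Ω₁)=+0.080666-0.000000i, Y(Ω₂)=-0.324922+0.000000i
  term(m=+1) = +0.017623-0.028330i   from Y*(Ω₁)=+0.399210-0.163401i, Y(Ω₂)=+0.062689-0.045305i
  term(m=+2) = -0.048662-0.098763i   from Y*(Ω₁)=+0.204120-0.200726i, Y(Ω₂)=+0.120691-0.365162i
  term(m=+3) = -0.022700-0.002248i   from Y*(Ω₁)=+0.033555-0.078212i, Y(Ω₂)=-0.080893-0.255535i
Accumulated sum -0.133688-0.000000i; after 4π/(2l+1) scaling, -0.239996-0.000000i ⇒ P_3 = -0.239996

-0.239996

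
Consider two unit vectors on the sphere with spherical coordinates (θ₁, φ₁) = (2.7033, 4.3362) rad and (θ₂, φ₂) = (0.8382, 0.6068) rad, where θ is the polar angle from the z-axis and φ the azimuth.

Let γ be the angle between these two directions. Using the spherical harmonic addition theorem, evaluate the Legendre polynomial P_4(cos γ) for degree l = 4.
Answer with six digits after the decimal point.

Term-by-term m-sum for l=4 (normalisation 4π/9 = 1.396263):
  term(m=-4) = -0.001365+0.001379i   from Y*(Ω₁)=+0.000947-0.014324i, Y(Ω₂)=-0.102131-0.088568i
  term(m=-3) = -0.005705+0.029248i   from Y*(Ω₁)=-0.078298-0.037074i, Y(Ω₂)=-0.084969-0.333315i
  term(m=-2) = +0.043314+0.103838i   from Y*(Ω₁)=-0.208466+0.195134i, Y(Ω₂)=+0.137768-0.369149i
  term(m=-1) = +0.012777+0.008514i   from Y*(Ω₁)=+0.182949+0.463162i, Y(Ω₂)=+0.025328-0.017582i
  term(m=+0) = -0.073822+0.000000i   from Y*(Ω₁)=+0.204269-0.000000i, Y(Ω₂)=-0.361395+0.000000i
  term(m=+1) = +0.012777-0.008514i   from Y*(Ω₁)=-0.182949+0.463162i, Y(Ω₂)=-0.025328-0.017582i
  term(m=+2) = +0.043314-0.103838i   from Y*(Ω₁)=-0.208466-0.195134i, Y(Ω₂)=+0.137768+0.369149i
  term(m=+3) = -0.005705-0.029248i   from Y*(Ω₁)=+0.078298-0.037074i, Y(Ω₂)=+0.084969-0.333315i
  term(m=+4) = -0.001365-0.001379i   from Y*(Ω₁)=+0.000947+0.014324i, Y(Ω₂)=-0.102131+0.088568i
Σ over m = +0.024219+0.000000i; ×(4π/9) → +0.033816+0.000000i. Real part: 0.033816

0.033816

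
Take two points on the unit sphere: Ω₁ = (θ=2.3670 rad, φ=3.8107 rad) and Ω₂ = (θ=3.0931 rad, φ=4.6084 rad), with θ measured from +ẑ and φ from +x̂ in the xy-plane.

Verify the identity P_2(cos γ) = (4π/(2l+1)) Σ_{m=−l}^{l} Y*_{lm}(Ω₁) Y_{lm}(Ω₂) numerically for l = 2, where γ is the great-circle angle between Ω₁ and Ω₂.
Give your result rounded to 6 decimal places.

Addition theorem: P_2(cos γ) = (4π/5) Σ_m Y*_{lm}(Ω₁) Y_{lm}(Ω₂), m = −2…2:
  m=-2: 0.04355 + 0.18388j × -0.00089 - 0.00019j = -0.00000 - 0.00017j  (running Σ = -0.00000 - 0.00017j)
  m=-1: 0.30291 + 0.23954j × 0.00388 - 0.03720j = 0.01009 - 0.01034j  (running Σ = 0.01008 - 0.01051j)
  m=0: 0.16792 + 0.00000j × 0.62856 + 0.00000j = 0.10555 + 0.00000j  (running Σ = 0.11563 - 0.01051j)
  m=1: -0.30291 + 0.23954j × -0.00388 - 0.03720j = 0.01009 + 0.01034j  (running Σ = 0.12572 - 0.00017j)
  m=2: 0.04355 - 0.18388j × -0.00089 + 0.00019j = -0.00000 + 0.00017j  (running Σ = 0.12571 - 0.00000j)
Accumulated sum 0.12571 - 0.00000j; after 4π/(2l+1) scaling, 0.31595 - 0.00000j ⇒ P_2 = 0.315954

0.315954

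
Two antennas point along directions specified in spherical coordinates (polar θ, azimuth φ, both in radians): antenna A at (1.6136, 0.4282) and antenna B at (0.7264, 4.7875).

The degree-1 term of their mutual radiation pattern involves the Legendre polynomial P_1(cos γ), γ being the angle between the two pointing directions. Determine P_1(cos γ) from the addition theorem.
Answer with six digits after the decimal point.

Term-by-term m-sum for l=1 (normalisation 4π/3 = 4.188790):
  [-1]  conj(Y_{1,-1})(Ω₁) = 0.31401 + 0.14333j ; Y_{1,-1}(Ω₂) = 0.01722 + 0.22882j ; Δ = -0.02739 + 0.07432j
  [+0]  conj(Y_{1,0})(Ω₁) = -0.02091 + 0.00000j ; Y_{1,0}(Ω₂) = 0.36526 + 0.00000j ; Δ = -0.00764 + 0.00000j
  [+1]  conj(Y_{1,1})(Ω₁) = -0.31401 + 0.14333j ; Y_{1,1}(Ω₂) = -0.01722 + 0.22882j ; Δ = -0.02739 - 0.07432j
Accumulated sum -0.06242 + 0.00000j; after 4π/(2l+1) scaling, -0.26145 + 0.00000j ⇒ P_1 = -0.261452

-0.261452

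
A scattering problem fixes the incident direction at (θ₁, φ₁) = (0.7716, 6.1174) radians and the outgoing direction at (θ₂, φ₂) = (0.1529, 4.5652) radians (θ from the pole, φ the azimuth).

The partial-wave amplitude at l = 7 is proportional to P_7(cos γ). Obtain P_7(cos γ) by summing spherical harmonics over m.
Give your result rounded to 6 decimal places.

0.115917

Addition theorem: P_7(cos γ) = (4π/15) Σ_m Y*_{lm}(Ω₁) Y_{lm}(Ω₂), m = −7…7:
  [-7]  conj(Y_{7,-7})(Ω₁) = (0.015985, -0.036748) ; Y_{7,-7}(Ω₂) = (0.000001, -0.000000) ; Δ = (-0.000000, -0.000000)
  [-6]  conj(Y_{7,-6})(Ω₁) = (0.083968, -0.129263) ; Y_{7,-6}(Ω₂) = (-0.000015, -0.000018) ; Δ = (-0.000004, 0.000000)
  [-5]  conj(Y_{7,-5})(Ω₁) = (0.232091, -0.253230) ; Y_{7,-5}(Ω₂) = (-0.000236, 0.000261) ; Δ = (0.000011, 0.000120)
  [-4]  conj(Y_{7,-4})(Ω₁) = (0.360558, -0.281650) ; Y_{7,-4}(Ω₂) = (0.003148, 0.002102) ; Δ = (0.001727, -0.000129)
  [-3]  conj(Y_{7,-3})(Ω₁) = (0.225451, -0.122392) ; Y_{7,-3}(Ω₂) = (0.012524, -0.026494) ; Δ = (-0.000419, -0.007506)
  [-2]  conj(Y_{7,-2})(Ω₁) = (-0.194242, 0.066874) ; Y_{7,-2}(Ω₂) = (-0.151019, -0.045787) ; Δ = (0.032396, -0.001205)
  [-1]  conj(Y_{7,-1})(Ω₁) = (-0.356838, 0.059707) ; Y_{7,-1}(Ω₂) = (-0.077614, 0.523497) ; Δ = (-0.003560, -0.191438)
  [+0]  conj(Y_{7,0})(Ω₁) = (0.102329, -0.000000) ; Y_{7,0}(Ω₂) = (0.762864, 0.000000) ; Δ = (0.078063, 0.000000)
  [+1]  conj(Y_{7,1})(Ω₁) = (0.356838, 0.059707) ; Y_{7,1}(Ω₂) = (0.077614, 0.523497) ; Δ = (-0.003560, 0.191438)
  [+2]  conj(Y_{7,2})(Ω₁) = (-0.194242, -0.066874) ; Y_{7,2}(Ω₂) = (-0.151019, 0.045787) ; Δ = (0.032396, 0.001205)
  [+3]  conj(Y_{7,3})(Ω₁) = (-0.225451, -0.122392) ; Y_{7,3}(Ω₂) = (-0.012524, -0.026494) ; Δ = (-0.000419, 0.007506)
  [+4]  conj(Y_{7,4})(Ω₁) = (0.360558, 0.281650) ; Y_{7,4}(Ω₂) = (0.003148, -0.002102) ; Δ = (0.001727, 0.000129)
  [+5]  conj(Y_{7,5})(Ω₁) = (-0.232091, -0.253230) ; Y_{7,5}(Ω₂) = (0.000236, 0.000261) ; Δ = (0.000011, -0.000120)
  [+6]  conj(Y_{7,6})(Ω₁) = (0.083968, 0.129263) ; Y_{7,6}(Ω₂) = (-0.000015, 0.000018) ; Δ = (-0.000004, -0.000000)
  [+7]  conj(Y_{7,7})(Ω₁) = (-0.015985, -0.036748) ; Y_{7,7}(Ω₂) = (-0.000001, -0.000000) ; Δ = (-0.000000, 0.000000)
Accumulated sum (0.138366, -0.000000); after 4π/(2l+1) scaling, (0.115917, -0.000000) ⇒ P_7 = 0.115917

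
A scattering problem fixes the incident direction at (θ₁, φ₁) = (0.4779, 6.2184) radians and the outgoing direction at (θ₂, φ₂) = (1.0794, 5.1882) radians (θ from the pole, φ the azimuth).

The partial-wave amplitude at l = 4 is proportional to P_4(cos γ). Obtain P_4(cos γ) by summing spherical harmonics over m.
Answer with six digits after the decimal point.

-0.423337

Term-by-term m-sum for l=4 (normalisation 4π/9 = 1.396263):
  term(m=-4) = (-0.002953, -0.004395)   from Y*(Ω₁)=(0.019139, -0.005074), Y(Ω₂)=(-0.087272, -0.252769)
  term(m=-3) = (-0.043710, 0.002231)   from Y*(Ω₁)=(0.106088, -0.020882), Y(Ω₂)=(-0.400634, -0.057833)
  term(m=-2) = (-0.021843, 0.040991)   from Y*(Ω₁)=(0.317104, -0.041319), Y(Ω₂)=(-0.084295, 0.118282)
  term(m=-1) = (-0.071068, -0.118399)   from Y*(Ω₁)=(0.485724, -0.031512), Y(Ω₂)=(-0.129952, -0.252188)
  term(m=+0) = (-0.024046, 0.000000)   from Y*(Ω₁)=(0.116900, -0.000000), Y(Ω₂)=(-0.205693, 0.000000)
  term(m=+1) = (-0.071068, 0.118399)   from Y*(Ω₁)=(-0.485724, -0.031512), Y(Ω₂)=(0.129952, -0.252188)
  term(m=+2) = (-0.021843, -0.040991)   from Y*(Ω₁)=(0.317104, 0.041319), Y(Ω₂)=(-0.084295, -0.118282)
  term(m=+3) = (-0.043710, -0.002231)   from Y*(Ω₁)=(-0.106088, -0.020882), Y(Ω₂)=(0.400634, -0.057833)
  term(m=+4) = (-0.002953, 0.004395)   from Y*(Ω₁)=(0.019139, 0.005074), Y(Ω₂)=(-0.087272, 0.252769)
Accumulated sum (-0.303193, -0.000000); after 4π/(2l+1) scaling, (-0.423337, -0.000000) ⇒ P_4 = -0.423337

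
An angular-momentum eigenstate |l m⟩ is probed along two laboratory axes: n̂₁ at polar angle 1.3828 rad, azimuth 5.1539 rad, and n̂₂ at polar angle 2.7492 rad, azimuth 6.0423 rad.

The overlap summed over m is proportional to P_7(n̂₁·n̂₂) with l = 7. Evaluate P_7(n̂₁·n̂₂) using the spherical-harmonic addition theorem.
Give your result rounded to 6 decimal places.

-0.135327

Summing Y*_{l m}(θ₁,φ₁)·Y_{l m}(θ₂,φ₂) over m ∈ [−7, 7]; prefactor 4π/(2·7+1) = 0.837758:
  m=-7: -0.022515-0.440958i × -0.000069+0.000594i = +0.000263+0.000017i  (running Σ = +0.000263+0.000017i)
  m=-6: +0.276937-0.148615i × -0.000677-0.005363i = -0.000984-0.001385i  (running Σ = -0.000721-0.001368i)
  m=-5: -0.147364-0.108978i × +0.010855+0.028290i = +0.001483-0.005352i  (running Σ = +0.000762-0.006720i)
  m=-4: +0.063094-0.319033i × -0.067009-0.096437i = -0.034994+0.015293i  (running Σ = -0.034232+0.008574i)
  m=-3: -0.088417+0.022225i × +0.236124+0.208209i = -0.025505-0.013161i  (running Σ = -0.059737-0.004588i)
  m=-2: -0.203010-0.247091i × -0.474366-0.248029i = +0.035016+0.167564i  (running Σ = -0.024721+0.162976i)
  m=-1: -0.023335+0.049374i × +0.389551+0.095695i = -0.013815+0.017000i  (running Σ = -0.038537+0.179977i)
  m=0: -0.316807-0.000000i × +0.266604+0.000000i = -0.084462-0.000000i  (running Σ = -0.122999+0.179977i)
  m=1: +0.023335+0.049374i × -0.389551+0.095695i = -0.013815-0.017000i  (running Σ = -0.136814+0.162976i)
  m=2: -0.203010+0.247091i × -0.474366+0.248029i = +0.035016-0.167564i  (running Σ = -0.101798-0.004588i)
  m=3: +0.088417+0.022225i × -0.236124+0.208209i = -0.025505+0.013161i  (running Σ = -0.127303+0.008574i)
  m=4: +0.063094+0.319033i × -0.067009+0.096437i = -0.034994-0.015293i  (running Σ = -0.162297-0.006720i)
  m=5: +0.147364-0.108978i × -0.010855+0.028290i = +0.001483+0.005352i  (running Σ = -0.160814-0.001368i)
  m=6: +0.276937+0.148615i × -0.000677+0.005363i = -0.000984+0.001385i  (running Σ = -0.161798+0.000017i)
  m=7: +0.022515-0.440958i × +0.000069+0.000594i = +0.000263-0.000017i  (running Σ = -0.161535-0.000000i)
Σ over m = -0.161535-0.000000i; ×(4π/15) → -0.135327-0.000000i. Real part: -0.135327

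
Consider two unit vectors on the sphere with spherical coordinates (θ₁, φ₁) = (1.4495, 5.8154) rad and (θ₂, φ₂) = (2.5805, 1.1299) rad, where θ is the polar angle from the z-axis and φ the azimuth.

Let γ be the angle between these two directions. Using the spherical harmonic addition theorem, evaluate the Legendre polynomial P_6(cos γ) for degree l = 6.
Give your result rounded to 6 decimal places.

Expand P_6 via completeness: Σ_{m} conj(Y_{6,m}) at Ω₁ times Y_{6,m} at Ω₂ —
  m=-6: Y*=(-0.436501, -0.151897)  Y=(0.009643, -0.005221)  product (-0.005002, 0.000814)
  m=-5: Y*=(-0.135593, -0.140358)  Y=(-0.048708, -0.035789)  product (0.001581, 0.011689)
  m=-4: Y*=(0.085980, 0.277612)  Y=(-0.037734, 0.193296)  product (-0.056906, 0.006144)
  m=-3: Y*=(-0.036476, 0.215803)  Y=(0.393516, -0.099688)  product (0.007159, 0.088558)
  m=-2: Y*=(0.141588, -0.192076)  Y=(-0.296357, -0.359804)  product (-0.111070, 0.005979)
  m=-1: Y*=(0.201746, -0.101919)  Y=(-0.035838, 0.075949)  product (0.000510, 0.018975)
  m=+0: Y*=(-0.224368, -0.000000)  Y=(-0.413669, 0.000000)  product (0.092814, 0.000000)
  m=+1: Y*=(-0.201746, -0.101919)  Y=(0.035838, 0.075949)  product (0.000510, -0.018975)
  m=+2: Y*=(0.141588, 0.192076)  Y=(-0.296357, 0.359804)  product (-0.111070, -0.005979)
  m=+3: Y*=(0.036476, 0.215803)  Y=(-0.393516, -0.099688)  product (0.007159, -0.088558)
  m=+4: Y*=(0.085980, -0.277612)  Y=(-0.037734, -0.193296)  product (-0.056906, -0.006144)
  m=+5: Y*=(0.135593, -0.140358)  Y=(0.048708, -0.035789)  product (0.001581, -0.011689)
  m=+6: Y*=(-0.436501, 0.151897)  Y=(0.009643, 0.005221)  product (-0.005002, -0.000814)
Σ over m = (-0.234641, -0.000000); ×(4π/13) → (-0.226814, -0.000000). Real part: -0.226814

-0.226814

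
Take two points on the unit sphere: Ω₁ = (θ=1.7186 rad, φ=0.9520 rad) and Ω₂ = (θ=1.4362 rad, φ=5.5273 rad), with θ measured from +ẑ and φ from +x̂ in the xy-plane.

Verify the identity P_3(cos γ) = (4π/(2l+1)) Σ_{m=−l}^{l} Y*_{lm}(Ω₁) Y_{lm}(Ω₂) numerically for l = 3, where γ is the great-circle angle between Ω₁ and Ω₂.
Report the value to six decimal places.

Summing Y*_{l m}(θ₁,φ₁)·Y_{l m}(θ₂,φ₂) over m ∈ [−3, 3]; prefactor 4π/(2·3+1) = 1.795196:
  [-3]  conj(Y_{3,-3})(Ω₁) = (-0.387372, 0.113740) ; Y_{3,-3}(Ω₂) = (-0.260579, 0.311350) ; Δ = (0.065528, -0.150246)
  [-2]  conj(Y_{3,-2})(Ω₁) = (0.048158, -0.139142) ; Y_{3,-2}(Ω₂) = (0.007944, 0.134437) ; Δ = (0.019088, 0.005369)
  [-1]  conj(Y_{3,-1})(Ω₁) = (-0.165312, -0.232150) ; Y_{3,-1}(Ω₂) = (-0.212058, -0.199897) ; Δ = (-0.011350, 0.082275)
  [+0]  conj(Y_{3,0})(Ω₁) = (0.158909, -0.000000) ; Y_{3,0}(Ω₂) = (-0.145721, 0.000000) ; Δ = (-0.023156, 0.000000)
  [+1]  conj(Y_{3,1})(Ω₁) = (0.165312, -0.232150) ; Y_{3,1}(Ω₂) = (0.212058, -0.199897) ; Δ = (-0.011350, -0.082275)
  [+2]  conj(Y_{3,2})(Ω₁) = (0.048158, 0.139142) ; Y_{3,2}(Ω₂) = (0.007944, -0.134437) ; Δ = (0.019088, -0.005369)
  [+3]  conj(Y_{3,3})(Ω₁) = (0.387372, 0.113740) ; Y_{3,3}(Ω₂) = (0.260579, 0.311350) ; Δ = (0.065528, 0.150246)
Accumulated sum (0.123376, 0.000000); after 4π/(2l+1) scaling, (0.221485, 0.000000) ⇒ P_3 = 0.221485

0.221485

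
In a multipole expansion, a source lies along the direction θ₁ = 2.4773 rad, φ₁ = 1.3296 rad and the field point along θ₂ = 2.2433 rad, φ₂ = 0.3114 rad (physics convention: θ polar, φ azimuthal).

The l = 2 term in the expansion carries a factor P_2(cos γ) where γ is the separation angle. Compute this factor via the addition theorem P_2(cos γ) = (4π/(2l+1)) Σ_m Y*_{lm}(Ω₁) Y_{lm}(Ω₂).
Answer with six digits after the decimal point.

Term-by-term m-sum for l=2 (normalisation 4π/5 = 2.513274):
  [-2]  conj(Y_{2,-2})(Ω₁) = (-0.130060, 0.068107) ; Y_{2,-2}(Ω₂) = (0.191996, -0.137881) ; Δ = (-0.015580, 0.031009)
  [-1]  conj(Y_{2,-1})(Ω₁) = (-0.089574, -0.364144) ; Y_{2,-1}(Ω₂) = (-0.358364, 0.115347) ; Δ = (0.074103, 0.120164)
  [+0]  conj(Y_{2,0})(Ω₁) = (0.271166, -0.000000) ; Y_{2,0}(Ω₂) = (0.051783, 0.000000) ; Δ = (0.014042, 0.000000)
  [+1]  conj(Y_{2,1})(Ω₁) = (0.089574, -0.364144) ; Y_{2,1}(Ω₂) = (0.358364, 0.115347) ; Δ = (0.074103, -0.120164)
  [+2]  conj(Y_{2,2})(Ω₁) = (-0.130060, -0.068107) ; Y_{2,2}(Ω₂) = (0.191996, 0.137881) ; Δ = (-0.015580, -0.031009)
Total Σ_m = (0.131087, -0.000000). Multiply by 2.513274: (0.329458, -0.000000). P_2(cos γ) = 0.329458

0.329458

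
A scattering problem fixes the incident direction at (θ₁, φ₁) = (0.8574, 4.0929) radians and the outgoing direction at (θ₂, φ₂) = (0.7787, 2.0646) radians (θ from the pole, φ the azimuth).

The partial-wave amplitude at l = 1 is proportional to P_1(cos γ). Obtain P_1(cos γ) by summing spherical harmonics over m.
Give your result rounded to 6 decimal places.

0.231240

Term-by-term m-sum for l=1 (normalisation 4π/3 = 4.188790):
  m=-1: (-0.151683, -0.212698) × (-0.115015, -0.213670) = (-0.028001, 0.056874)  (running Σ = (-0.028001, 0.056874))
  m=0: (0.319744, -0.000000) × (0.347801, 0.000000) = (0.111207, 0.000000)  (running Σ = (0.083206, 0.056874))
  m=1: (0.151683, -0.212698) × (0.115015, -0.213670) = (-0.028001, -0.056874)  (running Σ = (0.055204, 0.000000))
Accumulated sum (0.055204, 0.000000); after 4π/(2l+1) scaling, (0.231240, 0.000000) ⇒ P_1 = 0.231240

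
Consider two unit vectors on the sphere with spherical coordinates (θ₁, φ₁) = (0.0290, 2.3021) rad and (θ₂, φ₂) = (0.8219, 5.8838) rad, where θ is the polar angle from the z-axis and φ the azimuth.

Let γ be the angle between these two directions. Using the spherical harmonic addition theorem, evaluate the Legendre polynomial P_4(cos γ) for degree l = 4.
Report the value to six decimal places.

Expand P_4 via completeness: Σ_{m} conj(Y_{4,m}) at Ω₁ times Y_{4,m} at Ω₂ —
  term(m=-4) = (-0.000000, -0.000000)   from Y*(Ω₁)=(-0.000000, 0.000000), Y(Ω₂)=(-0.003406, 0.127315)
  term(m=-3) = (-0.000003, 0.000010)   from Y*(Ω₁)=(0.000025, 0.000018), Y(Ω₂)=(0.121910, 0.311867)
  term(m=-2) = (0.000433, -0.000524)   from Y*(Ω₁)=(-0.000182, -0.001676), Y(Ω₂)=(0.281016, 0.288634)
  term(m=-1) = (-0.002860, 0.001347)   from Y*(Ω₁)=(-0.036575, 0.040763), Y(Ω₂)=(0.053188, 0.022449)
  term(m=+0) = (-0.301839, 0.000000)   from Y*(Ω₁)=(0.842729, -0.000000), Y(Ω₂)=(-0.358168, 0.000000)
  term(m=+1) = (-0.002860, -0.001347)   from Y*(Ω₁)=(0.036575, 0.040763), Y(Ω₂)=(-0.053188, 0.022449)
  term(m=+2) = (0.000433, 0.000524)   from Y*(Ω₁)=(-0.000182, 0.001676), Y(Ω₂)=(0.281016, -0.288634)
  term(m=+3) = (-0.000003, -0.000010)   from Y*(Ω₁)=(-0.000025, 0.000018), Y(Ω₂)=(-0.121910, 0.311867)
  term(m=+4) = (-0.000000, 0.000000)   from Y*(Ω₁)=(-0.000000, -0.000000), Y(Ω₂)=(-0.003406, -0.127315)
Accumulated sum (-0.306700, -0.000000); after 4π/(2l+1) scaling, (-0.428234, -0.000000) ⇒ P_4 = -0.428234

-0.428234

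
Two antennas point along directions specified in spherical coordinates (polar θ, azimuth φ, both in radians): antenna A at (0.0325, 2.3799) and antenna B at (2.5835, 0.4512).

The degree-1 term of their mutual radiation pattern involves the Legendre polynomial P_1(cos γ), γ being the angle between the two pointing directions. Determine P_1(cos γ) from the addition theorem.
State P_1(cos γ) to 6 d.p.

-0.853847

Expand P_1 via completeness: Σ_{m} conj(Y_{1,m}) at Ω₁ times Y_{1,m} at Ω₂ —
  m=-1: -0.00812 + 0.00775j × 0.16465 - 0.07978j = -0.00072 + 0.00192j  (running Σ = -0.00072 + 0.00192j)
  m=0: 0.48834 + 0.00000j × -0.41447 + 0.00000j = -0.20240 + 0.00000j  (running Σ = -0.20312 + 0.00192j)
  m=1: 0.00812 + 0.00775j × -0.16465 - 0.07978j = -0.00072 - 0.00192j  (running Σ = -0.20384 + 0.00000j)
Σ over m = -0.20384 + 0.00000j; ×(4π/3) → -0.85385 + 0.00000j. Real part: -0.853847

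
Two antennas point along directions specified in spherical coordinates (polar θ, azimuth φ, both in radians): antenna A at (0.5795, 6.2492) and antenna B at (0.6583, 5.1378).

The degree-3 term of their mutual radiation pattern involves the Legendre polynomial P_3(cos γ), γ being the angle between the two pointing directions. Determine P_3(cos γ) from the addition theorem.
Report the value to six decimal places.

0.115083

Expand P_3 via completeness: Σ_{m} conj(Y_{3,m}) at Ω₁ times Y_{3,m} at Ω₂ —
  m=-3: (0.068157, -0.006973) × (-0.091415, -0.027734) = (-0.006424, -0.001253)  (running Σ = (-0.006424, -0.001253))
  m=-2: (0.255838, -0.017416) × (-0.199502, 0.227476) = (-0.047078, 0.061672)  (running Σ = (-0.053502, 0.060419))
  m=-1: (0.442296, -0.015037) × (0.173689, 0.383353) = (0.082587, 0.166944)  (running Σ = (0.029084, 0.227363))
  m=0: (0.156325, -0.000000) × (0.037982, 0.000000) = (0.005938, 0.000000)  (running Σ = (0.035022, 0.227363))
  m=1: (-0.442296, -0.015037) × (-0.173689, 0.383353) = (0.082587, -0.166944)  (running Σ = (0.117609, 0.060419))
  m=2: (0.255838, 0.017416) × (-0.199502, -0.227476) = (-0.047078, -0.061672)  (running Σ = (0.070530, -0.001253))
  m=3: (-0.068157, -0.006973) × (0.091415, -0.027734) = (-0.006424, 0.001253)  (running Σ = (0.064106, -0.000000))
Accumulated sum (0.064106, -0.000000); after 4π/(2l+1) scaling, (0.115083, -0.000000) ⇒ P_3 = 0.115083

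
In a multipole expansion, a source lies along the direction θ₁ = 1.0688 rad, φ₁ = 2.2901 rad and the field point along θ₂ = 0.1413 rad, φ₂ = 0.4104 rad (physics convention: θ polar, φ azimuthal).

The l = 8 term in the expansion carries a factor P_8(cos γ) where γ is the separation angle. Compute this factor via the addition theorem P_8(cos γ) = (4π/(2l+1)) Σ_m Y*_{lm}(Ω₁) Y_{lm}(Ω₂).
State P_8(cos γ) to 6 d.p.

Summing Y*_{l m}(θ₁,φ₁)·Y_{l m}(θ₂,φ₂) over m ∈ [−8, 8]; prefactor 4π/(2·8+1) = 0.739198:
  [-8]  conj(Y_{8,-8})(Ω₁) = +0.155205-0.090678i ; Y_{8,-8}(Ω₂) = -0.000000+0.000000i ; Δ = -0.000000+0.000000i
  [-7]  conj(Y_{8,-7})(Ω₁) = -0.374286-0.125172i ; Y_{8,-7}(Ω₂) = -0.000002-0.000001i ; Δ = +0.000001+0.000000i
  [-6]  conj(Y_{8,-6})(Ω₁) = +0.163169+0.389656i ; Y_{8,-6}(Ω₂) = -0.000031-0.000025i ; Δ = +0.000005-0.000016i
  [-5]  conj(Y_{8,-5})(Ω₁) = +0.042094-0.086057i ; Y_{8,-5}(Ω₂) = -0.000242-0.000463i ; Δ = -0.000050+0.000001i
  [-4]  conj(Y_{8,-4})(Ω₁) = +0.296075-0.080152i ; Y_{8,-4}(Ω₂) = -0.000357-0.005039i ; Δ = -0.000510-0.001463i
  [-3]  conj(Y_{8,-3})(Ω₁) = -0.219018-0.145732i ; Y_{8,-3}(Ω₂) = +0.012056-0.034125i ; Δ = -0.007614+0.005717i
  [-2]  conj(Y_{8,-2})(Ω₁) = -0.024491-0.184190i ; Y_{8,-2}(Ω₂) = +0.124802-0.133966i ; Δ = -0.027732-0.019706i
  [-1]  conj(Y_{8,-1})(Ω₁) = -0.200430+0.228843i ; Y_{8,-1}(Ω₂) = +0.532041-0.231495i ; Δ = -0.053661+0.168153i
  [+0]  conj(Y_{8,0})(Ω₁) = -0.143856-0.000000i ; Y_{8,0}(Ω₂) = +0.780887+0.000000i ; Δ = -0.112335-0.000000i
  [+1]  conj(Y_{8,1})(Ω₁) = +0.200430+0.228843i ; Y_{8,1}(Ω₂) = -0.532041-0.231495i ; Δ = -0.053661-0.168153i
  [+2]  conj(Y_{8,2})(Ω₁) = -0.024491+0.184190i ; Y_{8,2}(Ω₂) = +0.124802+0.133966i ; Δ = -0.027732+0.019706i
  [+3]  conj(Y_{8,3})(Ω₁) = +0.219018-0.145732i ; Y_{8,3}(Ω₂) = -0.012056-0.034125i ; Δ = -0.007614-0.005717i
  [+4]  conj(Y_{8,4})(Ω₁) = +0.296075+0.080152i ; Y_{8,4}(Ω₂) = -0.000357+0.005039i ; Δ = -0.000510+0.001463i
  [+5]  conj(Y_{8,5})(Ω₁) = -0.042094-0.086057i ; Y_{8,5}(Ω₂) = +0.000242-0.000463i ; Δ = -0.000050-0.000001i
  [+6]  conj(Y_{8,6})(Ω₁) = +0.163169-0.389656i ; Y_{8,6}(Ω₂) = -0.000031+0.000025i ; Δ = +0.000005+0.000016i
  [+7]  conj(Y_{8,7})(Ω₁) = +0.374286-0.125172i ; Y_{8,7}(Ω₂) = +0.000002-0.000001i ; Δ = +0.000001-0.000000i
  [+8]  conj(Y_{8,8})(Ω₁) = +0.155205+0.090678i ; Y_{8,8}(Ω₂) = -0.000000-0.000000i ; Δ = -0.000000-0.000000i
Accumulated sum -0.291456-0.000000i; after 4π/(2l+1) scaling, -0.215443-0.000000i ⇒ P_8 = -0.215443

-0.215443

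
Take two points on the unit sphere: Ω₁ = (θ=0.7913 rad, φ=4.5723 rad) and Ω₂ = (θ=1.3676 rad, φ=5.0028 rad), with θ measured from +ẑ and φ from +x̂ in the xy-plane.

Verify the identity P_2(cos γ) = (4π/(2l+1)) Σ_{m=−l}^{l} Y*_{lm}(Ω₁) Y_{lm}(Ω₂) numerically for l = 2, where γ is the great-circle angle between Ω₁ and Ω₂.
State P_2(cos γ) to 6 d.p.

0.400756

Addition theorem: P_2(cos γ) = (4π/5) Σ_m Y*_{lm}(Ω₁) Y_{lm}(Ω₂), m = −2…2:
  m=-2: Y*=(-0.187797, 0.054038)  Y=(-0.309779, 0.203322)  product (0.047188, -0.054923)
  m=-1: Y*=(-0.053932, -0.382463)  Y=(0.043723, 0.146300)  product (0.053596, -0.024613)
  m=+0: Y*=(0.152112, -0.000000)  Y=(-0.276860, 0.000000)  product (-0.042114, 0.000000)
  m=+1: Y*=(0.053932, -0.382463)  Y=(-0.043723, 0.146300)  product (0.053596, 0.024613)
  m=+2: Y*=(-0.187797, -0.054038)  Y=(-0.309779, -0.203322)  product (0.047188, 0.054923)
Σ over m = (0.159456, -0.000000); ×(4π/5) → (0.400756, -0.000000). Real part: 0.400756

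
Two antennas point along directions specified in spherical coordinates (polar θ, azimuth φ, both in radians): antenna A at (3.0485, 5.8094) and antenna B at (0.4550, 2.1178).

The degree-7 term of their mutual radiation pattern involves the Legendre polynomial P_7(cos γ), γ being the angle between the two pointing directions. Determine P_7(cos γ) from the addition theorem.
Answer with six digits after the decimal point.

Term-by-term m-sum for l=7 (normalisation 4π/15 = 0.837758):
  term(m=-7) = (0.000000, 0.000000)   from Y*(Ω₁)=(-0.000000, 0.000000), Y(Ω₂)=(-0.001004, -0.001223)
  term(m=-6) = (0.000000, 0.000000)   from Y*(Ω₁)=(0.000001, 0.000000), Y(Ω₂)=(0.011987, -0.001694)
  term(m=-5) = (0.000002, -0.000001)   from Y*(Ω₁)=(-0.000022, -0.000021), Y(Ω₂)=(-0.022570, 0.052420)
  term(m=-4) = (0.000058, -0.000080)   from Y*(Ω₁)=(0.000172, 0.000511), Y(Ω₂)=(-0.106574, -0.150163)
  term(m=-3) = (0.000221, -0.002784)   from Y*(Ω₁)=(0.001033, -0.006864), Y(Ω₂)=(0.401315, -0.028225)
  term(m=-2) = (-0.014903, -0.029282)   from Y*(Ω₁)=(-0.036526, 0.050817), Y(Ω₂)=(-0.240947, 0.466466)
  term(m=-1) = (-0.060165, -0.036888)   from Y*(Ω₁)=(0.318736, -0.163428), Y(Ω₂)=(-0.102478, -0.168276)
  term(m=+0) = (0.393208, 0.000000)   from Y*(Ω₁)=(-0.963913, -0.000000), Y(Ω₂)=(-0.407929, 0.000000)
  term(m=+1) = (-0.060165, 0.036888)   from Y*(Ω₁)=(-0.318736, -0.163428), Y(Ω₂)=(0.102478, -0.168276)
  term(m=+2) = (-0.014903, 0.029282)   from Y*(Ω₁)=(-0.036526, -0.050817), Y(Ω₂)=(-0.240947, -0.466466)
  term(m=+3) = (0.000221, 0.002784)   from Y*(Ω₁)=(-0.001033, -0.006864), Y(Ω₂)=(-0.401315, -0.028225)
  term(m=+4) = (0.000058, 0.000080)   from Y*(Ω₁)=(0.000172, -0.000511), Y(Ω₂)=(-0.106574, 0.150163)
  term(m=+5) = (0.000002, 0.000001)   from Y*(Ω₁)=(0.000022, -0.000021), Y(Ω₂)=(0.022570, 0.052420)
  term(m=+6) = (0.000000, -0.000000)   from Y*(Ω₁)=(0.000001, -0.000000), Y(Ω₂)=(0.011987, 0.001694)
  term(m=+7) = (0.000000, -0.000000)   from Y*(Ω₁)=(0.000000, 0.000000), Y(Ω₂)=(0.001004, -0.001223)
Accumulated sum (0.243634, 0.000000); after 4π/(2l+1) scaling, (0.204107, 0.000000) ⇒ P_7 = 0.204107

0.204107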